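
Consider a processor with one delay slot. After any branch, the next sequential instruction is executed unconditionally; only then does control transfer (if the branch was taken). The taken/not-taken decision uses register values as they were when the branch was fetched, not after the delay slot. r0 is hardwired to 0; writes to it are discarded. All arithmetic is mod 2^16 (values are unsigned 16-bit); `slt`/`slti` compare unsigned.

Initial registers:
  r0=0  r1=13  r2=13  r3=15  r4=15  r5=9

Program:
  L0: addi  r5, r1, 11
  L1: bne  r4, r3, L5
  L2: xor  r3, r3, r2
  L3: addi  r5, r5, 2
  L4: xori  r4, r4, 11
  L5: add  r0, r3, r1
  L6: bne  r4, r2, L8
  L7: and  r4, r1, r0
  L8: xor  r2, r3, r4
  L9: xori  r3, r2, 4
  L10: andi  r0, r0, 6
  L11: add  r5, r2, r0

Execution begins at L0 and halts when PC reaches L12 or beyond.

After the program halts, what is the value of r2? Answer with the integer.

  step pc=0: addi  r5, r1, 11  regs=(0,13,13,15,15,24)
  step pc=1: bne  r4, r3, L5  cond=F  regs=(0,13,13,15,15,24)
  step pc=2: xor  r3, r3, r2  regs=(0,13,13,2,15,24)
  step pc=3: addi  r5, r5, 2  regs=(0,13,13,2,15,26)
  step pc=4: xori  r4, r4, 11  regs=(0,13,13,2,4,26)
  step pc=5: add  r0, r3, r1  regs=(0,13,13,2,4,26)
  step pc=6: bne  r4, r2, L8  cond=T  regs=(0,13,13,2,4,26)
  step pc=7: and  r4, r1, r0  regs=(0,13,13,2,0,26)
  step pc=8: xor  r2, r3, r4  regs=(0,13,2,2,0,26)
  step pc=9: xori  r3, r2, 4  regs=(0,13,2,6,0,26)
  step pc=10: andi  r0, r0, 6  regs=(0,13,2,6,0,26)
  step pc=11: add  r5, r2, r0  regs=(0,13,2,6,0,2)

2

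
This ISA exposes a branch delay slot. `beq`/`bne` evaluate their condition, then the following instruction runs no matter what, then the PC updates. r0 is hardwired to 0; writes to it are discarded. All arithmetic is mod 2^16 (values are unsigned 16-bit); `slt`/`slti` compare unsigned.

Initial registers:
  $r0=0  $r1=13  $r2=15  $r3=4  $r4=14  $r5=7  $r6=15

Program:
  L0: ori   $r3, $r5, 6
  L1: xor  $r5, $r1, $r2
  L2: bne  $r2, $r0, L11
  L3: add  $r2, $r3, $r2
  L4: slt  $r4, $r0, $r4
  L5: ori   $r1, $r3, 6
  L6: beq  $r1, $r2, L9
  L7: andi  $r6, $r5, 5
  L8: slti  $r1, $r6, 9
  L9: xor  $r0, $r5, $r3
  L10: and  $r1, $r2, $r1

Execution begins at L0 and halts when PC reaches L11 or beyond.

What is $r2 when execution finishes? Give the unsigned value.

PC=0  ori   $r3, $r5, 6      | $r0=0 $r1=13 $r2=15 $r3=7 $r4=14 $r5=7 $r6=15
PC=1  xor  $r5, $r1, $r2     | $r0=0 $r1=13 $r2=15 $r3=7 $r4=14 $r5=2 $r6=15
PC=2  bne  $r2, $r0, L11     | $r0=0 $r1=13 $r2=15 $r3=7 $r4=14 $r5=2 $r6=15  [TAKEN]
PC=3  add  $r2, $r3, $r2     | $r0=0 $r1=13 $r2=22 $r3=7 $r4=14 $r5=2 $r6=15

22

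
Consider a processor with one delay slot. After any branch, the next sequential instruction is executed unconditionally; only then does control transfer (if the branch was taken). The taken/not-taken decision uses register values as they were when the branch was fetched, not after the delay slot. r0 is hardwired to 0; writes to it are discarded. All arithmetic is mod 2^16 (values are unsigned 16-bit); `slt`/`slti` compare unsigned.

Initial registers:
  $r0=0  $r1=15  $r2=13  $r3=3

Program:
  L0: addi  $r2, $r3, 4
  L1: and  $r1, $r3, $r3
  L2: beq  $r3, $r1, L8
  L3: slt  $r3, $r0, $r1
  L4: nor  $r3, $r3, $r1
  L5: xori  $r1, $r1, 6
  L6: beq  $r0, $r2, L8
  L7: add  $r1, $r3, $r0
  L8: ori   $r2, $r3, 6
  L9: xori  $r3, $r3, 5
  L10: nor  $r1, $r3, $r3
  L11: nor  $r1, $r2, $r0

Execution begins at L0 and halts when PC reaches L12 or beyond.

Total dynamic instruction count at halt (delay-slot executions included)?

8

#0 addi  $r2, $r3, 4 ; 0/15/7/3
#1 and  $r1, $r3, $r3 ; 0/3/7/3
#2 beq  $r3, $r1, L8 ; 0/3/7/3 ; →target
#3 slt  $r3, $r0, $r1 ; 0/3/7/1
#8 ori   $r2, $r3, 6 ; 0/3/7/1
#9 xori  $r3, $r3, 5 ; 0/3/7/4
#10 nor  $r1, $r3, $r3 ; 0/65531/7/4
#11 nor  $r1, $r2, $r0 ; 0/65528/7/4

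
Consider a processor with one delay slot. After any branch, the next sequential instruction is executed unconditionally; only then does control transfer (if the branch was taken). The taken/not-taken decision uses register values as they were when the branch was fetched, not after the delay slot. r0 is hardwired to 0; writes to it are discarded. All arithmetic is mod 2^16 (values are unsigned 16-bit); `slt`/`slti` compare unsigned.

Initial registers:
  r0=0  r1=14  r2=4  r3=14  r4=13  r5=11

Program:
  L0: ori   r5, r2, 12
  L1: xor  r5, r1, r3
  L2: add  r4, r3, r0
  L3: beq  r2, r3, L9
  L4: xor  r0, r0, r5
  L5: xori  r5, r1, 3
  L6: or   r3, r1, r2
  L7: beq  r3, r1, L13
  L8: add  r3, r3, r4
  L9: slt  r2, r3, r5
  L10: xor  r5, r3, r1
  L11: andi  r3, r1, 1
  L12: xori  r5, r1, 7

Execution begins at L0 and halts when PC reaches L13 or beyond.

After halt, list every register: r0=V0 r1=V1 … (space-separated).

#0 ori   r5, r2, 12 ; 0/14/4/14/13/12
#1 xor  r5, r1, r3 ; 0/14/4/14/13/0
#2 add  r4, r3, r0 ; 0/14/4/14/14/0
#3 beq  r2, r3, L9 ; 0/14/4/14/14/0 ; →fallthru
#4 xor  r0, r0, r5 ; 0/14/4/14/14/0
#5 xori  r5, r1, 3 ; 0/14/4/14/14/13
#6 or   r3, r1, r2 ; 0/14/4/14/14/13
#7 beq  r3, r1, L13 ; 0/14/4/14/14/13 ; →target
#8 add  r3, r3, r4 ; 0/14/4/28/14/13

r0=0 r1=14 r2=4 r3=28 r4=14 r5=13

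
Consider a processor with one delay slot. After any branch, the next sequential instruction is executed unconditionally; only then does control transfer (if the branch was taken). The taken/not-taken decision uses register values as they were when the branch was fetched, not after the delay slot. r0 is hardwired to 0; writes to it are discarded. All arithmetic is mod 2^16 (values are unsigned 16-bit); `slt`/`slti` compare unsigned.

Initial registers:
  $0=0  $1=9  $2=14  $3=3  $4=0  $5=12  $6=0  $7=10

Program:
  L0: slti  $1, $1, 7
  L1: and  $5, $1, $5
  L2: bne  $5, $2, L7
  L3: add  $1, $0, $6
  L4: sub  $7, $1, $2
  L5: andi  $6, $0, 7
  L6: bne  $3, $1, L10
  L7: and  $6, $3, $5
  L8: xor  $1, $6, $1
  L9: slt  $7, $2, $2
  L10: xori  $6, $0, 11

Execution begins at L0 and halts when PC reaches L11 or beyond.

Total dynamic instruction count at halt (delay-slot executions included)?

#0 slti  $1, $1, 7 ; 0/0/14/3/0/12/0/10
#1 and  $5, $1, $5 ; 0/0/14/3/0/0/0/10
#2 bne  $5, $2, L7 ; 0/0/14/3/0/0/0/10 ; →target
#3 add  $1, $0, $6 ; 0/0/14/3/0/0/0/10
#7 and  $6, $3, $5 ; 0/0/14/3/0/0/0/10
#8 xor  $1, $6, $1 ; 0/0/14/3/0/0/0/10
#9 slt  $7, $2, $2 ; 0/0/14/3/0/0/0/0
#10 xori  $6, $0, 11 ; 0/0/14/3/0/0/11/0

8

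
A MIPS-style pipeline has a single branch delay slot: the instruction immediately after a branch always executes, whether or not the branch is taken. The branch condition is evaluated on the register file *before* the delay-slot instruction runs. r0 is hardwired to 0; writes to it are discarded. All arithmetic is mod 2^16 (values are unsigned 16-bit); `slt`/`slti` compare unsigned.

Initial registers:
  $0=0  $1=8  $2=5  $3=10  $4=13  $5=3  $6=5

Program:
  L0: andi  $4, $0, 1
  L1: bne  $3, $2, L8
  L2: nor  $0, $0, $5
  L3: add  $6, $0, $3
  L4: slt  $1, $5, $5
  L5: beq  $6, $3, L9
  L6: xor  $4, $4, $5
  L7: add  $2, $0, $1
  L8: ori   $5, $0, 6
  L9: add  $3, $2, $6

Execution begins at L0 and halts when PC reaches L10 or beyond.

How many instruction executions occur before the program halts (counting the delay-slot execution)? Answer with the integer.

5

PC=0  andi  $4, $0, 1        | $0=0 $1=8 $2=5 $3=10 $4=0 $5=3 $6=5
PC=1  bne  $3, $2, L8        | $0=0 $1=8 $2=5 $3=10 $4=0 $5=3 $6=5  [TAKEN]
PC=2  nor  $0, $0, $5        | $0=0 $1=8 $2=5 $3=10 $4=0 $5=3 $6=5
PC=8  ori   $5, $0, 6        | $0=0 $1=8 $2=5 $3=10 $4=0 $5=6 $6=5
PC=9  add  $3, $2, $6        | $0=0 $1=8 $2=5 $3=10 $4=0 $5=6 $6=5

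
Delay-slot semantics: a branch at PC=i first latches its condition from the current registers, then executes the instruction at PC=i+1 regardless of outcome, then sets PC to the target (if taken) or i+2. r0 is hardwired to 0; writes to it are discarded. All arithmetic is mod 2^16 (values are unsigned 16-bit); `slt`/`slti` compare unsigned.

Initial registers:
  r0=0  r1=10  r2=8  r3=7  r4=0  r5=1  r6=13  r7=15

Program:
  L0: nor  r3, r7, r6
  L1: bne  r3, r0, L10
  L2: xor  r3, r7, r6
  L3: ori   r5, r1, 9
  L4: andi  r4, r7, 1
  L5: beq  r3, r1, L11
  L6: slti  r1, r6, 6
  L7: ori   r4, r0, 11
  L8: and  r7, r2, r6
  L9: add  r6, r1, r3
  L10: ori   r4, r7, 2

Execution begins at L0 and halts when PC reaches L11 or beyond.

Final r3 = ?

  step pc=0: nor  r3, r7, r6  regs=(0,10,8,65520,0,1,13,15)
  step pc=1: bne  r3, r0, L10  cond=T  regs=(0,10,8,65520,0,1,13,15)
  step pc=2: xor  r3, r7, r6  regs=(0,10,8,2,0,1,13,15)
  step pc=10: ori   r4, r7, 2  regs=(0,10,8,2,15,1,13,15)

2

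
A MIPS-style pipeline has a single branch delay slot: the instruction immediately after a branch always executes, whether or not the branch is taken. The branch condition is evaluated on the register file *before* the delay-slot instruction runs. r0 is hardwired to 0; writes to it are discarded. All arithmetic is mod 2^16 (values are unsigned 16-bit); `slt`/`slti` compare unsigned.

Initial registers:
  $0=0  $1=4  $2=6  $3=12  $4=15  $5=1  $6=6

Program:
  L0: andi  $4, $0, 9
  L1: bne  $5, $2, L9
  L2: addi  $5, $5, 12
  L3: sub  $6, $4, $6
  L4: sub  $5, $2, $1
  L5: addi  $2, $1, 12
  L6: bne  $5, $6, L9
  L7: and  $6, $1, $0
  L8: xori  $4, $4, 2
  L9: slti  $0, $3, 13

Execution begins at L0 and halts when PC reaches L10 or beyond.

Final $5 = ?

13

PC=0  andi  $4, $0, 9        | $0=0 $1=4 $2=6 $3=12 $4=0 $5=1 $6=6
PC=1  bne  $5, $2, L9        | $0=0 $1=4 $2=6 $3=12 $4=0 $5=1 $6=6  [TAKEN]
PC=2  addi  $5, $5, 12       | $0=0 $1=4 $2=6 $3=12 $4=0 $5=13 $6=6
PC=9  slti  $0, $3, 13       | $0=0 $1=4 $2=6 $3=12 $4=0 $5=13 $6=6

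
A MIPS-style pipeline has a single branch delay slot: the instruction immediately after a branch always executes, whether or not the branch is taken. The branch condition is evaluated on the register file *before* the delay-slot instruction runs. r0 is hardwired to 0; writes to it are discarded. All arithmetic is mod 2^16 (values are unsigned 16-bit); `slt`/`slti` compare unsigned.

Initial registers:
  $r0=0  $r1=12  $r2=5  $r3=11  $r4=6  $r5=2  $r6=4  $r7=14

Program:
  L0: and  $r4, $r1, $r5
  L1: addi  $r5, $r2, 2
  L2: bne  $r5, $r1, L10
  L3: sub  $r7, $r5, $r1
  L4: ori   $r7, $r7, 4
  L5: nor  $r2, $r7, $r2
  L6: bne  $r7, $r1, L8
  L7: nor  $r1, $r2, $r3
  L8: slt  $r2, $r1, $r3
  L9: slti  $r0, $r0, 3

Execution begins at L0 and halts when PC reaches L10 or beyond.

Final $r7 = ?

PC=0  and  $r4, $r1, $r5     | $r0=0 $r1=12 $r2=5 $r3=11 $r4=0 $r5=2 $r6=4 $r7=14
PC=1  addi  $r5, $r2, 2      | $r0=0 $r1=12 $r2=5 $r3=11 $r4=0 $r5=7 $r6=4 $r7=14
PC=2  bne  $r5, $r1, L10     | $r0=0 $r1=12 $r2=5 $r3=11 $r4=0 $r5=7 $r6=4 $r7=14  [TAKEN]
PC=3  sub  $r7, $r5, $r1     | $r0=0 $r1=12 $r2=5 $r3=11 $r4=0 $r5=7 $r6=4 $r7=65531

65531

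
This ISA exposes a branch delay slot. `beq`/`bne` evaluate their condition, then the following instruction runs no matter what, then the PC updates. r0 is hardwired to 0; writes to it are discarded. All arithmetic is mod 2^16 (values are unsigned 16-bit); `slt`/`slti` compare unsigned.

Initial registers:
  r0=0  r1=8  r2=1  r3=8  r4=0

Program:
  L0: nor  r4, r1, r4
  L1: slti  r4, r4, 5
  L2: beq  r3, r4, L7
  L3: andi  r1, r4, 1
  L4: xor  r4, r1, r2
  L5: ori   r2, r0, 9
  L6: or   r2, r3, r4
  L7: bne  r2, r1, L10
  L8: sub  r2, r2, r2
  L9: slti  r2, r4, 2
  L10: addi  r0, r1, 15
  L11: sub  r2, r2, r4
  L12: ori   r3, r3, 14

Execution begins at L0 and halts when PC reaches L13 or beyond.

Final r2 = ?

  step pc=0: nor  r4, r1, r4  regs=(0,8,1,8,65527)
  step pc=1: slti  r4, r4, 5  regs=(0,8,1,8,0)
  step pc=2: beq  r3, r4, L7  cond=F  regs=(0,8,1,8,0)
  step pc=3: andi  r1, r4, 1  regs=(0,0,1,8,0)
  step pc=4: xor  r4, r1, r2  regs=(0,0,1,8,1)
  step pc=5: ori   r2, r0, 9  regs=(0,0,9,8,1)
  step pc=6: or   r2, r3, r4  regs=(0,0,9,8,1)
  step pc=7: bne  r2, r1, L10  cond=T  regs=(0,0,9,8,1)
  step pc=8: sub  r2, r2, r2  regs=(0,0,0,8,1)
  step pc=10: addi  r0, r1, 15  regs=(0,0,0,8,1)
  step pc=11: sub  r2, r2, r4  regs=(0,0,65535,8,1)
  step pc=12: ori   r3, r3, 14  regs=(0,0,65535,14,1)

65535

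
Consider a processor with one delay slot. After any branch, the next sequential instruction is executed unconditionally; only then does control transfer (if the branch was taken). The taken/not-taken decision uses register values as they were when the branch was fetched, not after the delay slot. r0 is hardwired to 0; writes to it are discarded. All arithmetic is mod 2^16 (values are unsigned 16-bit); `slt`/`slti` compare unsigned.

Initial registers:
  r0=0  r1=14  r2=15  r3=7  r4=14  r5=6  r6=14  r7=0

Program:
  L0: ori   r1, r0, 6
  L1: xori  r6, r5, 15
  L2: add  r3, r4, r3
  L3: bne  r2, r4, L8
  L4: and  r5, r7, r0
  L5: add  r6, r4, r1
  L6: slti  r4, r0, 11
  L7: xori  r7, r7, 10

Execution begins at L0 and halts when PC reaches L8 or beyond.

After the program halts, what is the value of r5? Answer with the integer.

[0] ori   r1, r0, 6  →  {r0:0, r1:6, r2:15, r3:7, r4:14, r5:6, r6:14, r7:0}
[1] xori  r6, r5, 15  →  {r0:0, r1:6, r2:15, r3:7, r4:14, r5:6, r6:9, r7:0}
[2] add  r3, r4, r3  →  {r0:0, r1:6, r2:15, r3:21, r4:14, r5:6, r6:9, r7:0}
[3] bne  r2, r4, L8  →  {r0:0, r1:6, r2:15, r3:21, r4:14, r5:6, r6:9, r7:0}  ⟨branch taken⟩
[4] and  r5, r7, r0  →  {r0:0, r1:6, r2:15, r3:21, r4:14, r5:0, r6:9, r7:0}

0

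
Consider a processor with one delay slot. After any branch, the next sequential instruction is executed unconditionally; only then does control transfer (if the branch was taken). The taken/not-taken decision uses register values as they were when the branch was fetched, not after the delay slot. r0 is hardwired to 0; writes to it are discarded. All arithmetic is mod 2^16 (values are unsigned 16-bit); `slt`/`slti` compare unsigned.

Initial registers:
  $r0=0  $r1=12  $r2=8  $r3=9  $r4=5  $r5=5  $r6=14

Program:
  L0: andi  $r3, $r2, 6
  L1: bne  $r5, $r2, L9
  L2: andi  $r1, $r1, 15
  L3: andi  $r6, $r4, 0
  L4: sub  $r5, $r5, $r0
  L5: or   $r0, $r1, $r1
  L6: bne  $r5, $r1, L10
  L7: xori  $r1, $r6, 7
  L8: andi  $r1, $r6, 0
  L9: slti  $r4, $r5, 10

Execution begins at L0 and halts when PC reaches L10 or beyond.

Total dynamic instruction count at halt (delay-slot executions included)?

4

[0] andi  $r3, $r2, 6  →  {$r0:0, $r1:12, $r2:8, $r3:0, $r4:5, $r5:5, $r6:14}
[1] bne  $r5, $r2, L9  →  {$r0:0, $r1:12, $r2:8, $r3:0, $r4:5, $r5:5, $r6:14}  ⟨branch taken⟩
[2] andi  $r1, $r1, 15  →  {$r0:0, $r1:12, $r2:8, $r3:0, $r4:5, $r5:5, $r6:14}
[9] slti  $r4, $r5, 10  →  {$r0:0, $r1:12, $r2:8, $r3:0, $r4:1, $r5:5, $r6:14}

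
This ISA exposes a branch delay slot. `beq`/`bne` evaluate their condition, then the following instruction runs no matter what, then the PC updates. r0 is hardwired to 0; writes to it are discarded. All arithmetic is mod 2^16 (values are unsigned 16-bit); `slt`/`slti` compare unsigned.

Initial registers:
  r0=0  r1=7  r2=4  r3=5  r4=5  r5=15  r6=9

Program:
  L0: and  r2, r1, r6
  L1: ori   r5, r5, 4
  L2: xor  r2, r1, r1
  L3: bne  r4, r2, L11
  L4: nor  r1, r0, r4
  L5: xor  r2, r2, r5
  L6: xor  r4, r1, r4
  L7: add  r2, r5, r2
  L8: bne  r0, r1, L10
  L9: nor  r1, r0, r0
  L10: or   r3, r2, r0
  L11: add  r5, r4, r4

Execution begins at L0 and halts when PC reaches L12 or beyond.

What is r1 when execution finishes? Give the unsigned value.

65530

  step pc=0: and  r2, r1, r6  regs=(0,7,1,5,5,15,9)
  step pc=1: ori   r5, r5, 4  regs=(0,7,1,5,5,15,9)
  step pc=2: xor  r2, r1, r1  regs=(0,7,0,5,5,15,9)
  step pc=3: bne  r4, r2, L11  cond=T  regs=(0,7,0,5,5,15,9)
  step pc=4: nor  r1, r0, r4  regs=(0,65530,0,5,5,15,9)
  step pc=11: add  r5, r4, r4  regs=(0,65530,0,5,5,10,9)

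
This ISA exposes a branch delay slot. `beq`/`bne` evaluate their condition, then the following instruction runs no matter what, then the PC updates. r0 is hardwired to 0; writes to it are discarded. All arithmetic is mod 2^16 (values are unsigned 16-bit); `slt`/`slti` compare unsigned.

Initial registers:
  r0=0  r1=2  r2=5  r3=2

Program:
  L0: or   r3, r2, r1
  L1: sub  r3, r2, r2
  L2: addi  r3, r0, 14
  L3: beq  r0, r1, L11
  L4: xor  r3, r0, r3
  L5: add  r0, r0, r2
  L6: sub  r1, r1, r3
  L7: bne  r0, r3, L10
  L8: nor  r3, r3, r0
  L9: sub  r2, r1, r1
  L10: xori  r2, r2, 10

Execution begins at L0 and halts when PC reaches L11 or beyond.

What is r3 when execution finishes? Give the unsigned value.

65521

  step pc=0: or   r3, r2, r1  regs=(0,2,5,7)
  step pc=1: sub  r3, r2, r2  regs=(0,2,5,0)
  step pc=2: addi  r3, r0, 14  regs=(0,2,5,14)
  step pc=3: beq  r0, r1, L11  cond=F  regs=(0,2,5,14)
  step pc=4: xor  r3, r0, r3  regs=(0,2,5,14)
  step pc=5: add  r0, r0, r2  regs=(0,2,5,14)
  step pc=6: sub  r1, r1, r3  regs=(0,65524,5,14)
  step pc=7: bne  r0, r3, L10  cond=T  regs=(0,65524,5,14)
  step pc=8: nor  r3, r3, r0  regs=(0,65524,5,65521)
  step pc=10: xori  r2, r2, 10  regs=(0,65524,15,65521)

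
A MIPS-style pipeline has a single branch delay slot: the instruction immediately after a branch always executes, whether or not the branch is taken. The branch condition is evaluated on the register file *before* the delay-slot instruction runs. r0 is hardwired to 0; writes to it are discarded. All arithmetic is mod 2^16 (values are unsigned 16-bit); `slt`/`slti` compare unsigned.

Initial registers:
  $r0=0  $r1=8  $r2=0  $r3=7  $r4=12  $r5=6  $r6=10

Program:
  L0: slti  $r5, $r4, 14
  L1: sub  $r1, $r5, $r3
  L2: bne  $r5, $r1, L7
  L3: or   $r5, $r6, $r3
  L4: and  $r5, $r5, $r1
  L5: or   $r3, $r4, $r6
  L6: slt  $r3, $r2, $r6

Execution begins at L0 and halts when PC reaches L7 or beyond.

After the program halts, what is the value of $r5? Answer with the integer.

#0 slti  $r5, $r4, 14 ; 0/8/0/7/12/1/10
#1 sub  $r1, $r5, $r3 ; 0/65530/0/7/12/1/10
#2 bne  $r5, $r1, L7 ; 0/65530/0/7/12/1/10 ; →target
#3 or   $r5, $r6, $r3 ; 0/65530/0/7/12/15/10

15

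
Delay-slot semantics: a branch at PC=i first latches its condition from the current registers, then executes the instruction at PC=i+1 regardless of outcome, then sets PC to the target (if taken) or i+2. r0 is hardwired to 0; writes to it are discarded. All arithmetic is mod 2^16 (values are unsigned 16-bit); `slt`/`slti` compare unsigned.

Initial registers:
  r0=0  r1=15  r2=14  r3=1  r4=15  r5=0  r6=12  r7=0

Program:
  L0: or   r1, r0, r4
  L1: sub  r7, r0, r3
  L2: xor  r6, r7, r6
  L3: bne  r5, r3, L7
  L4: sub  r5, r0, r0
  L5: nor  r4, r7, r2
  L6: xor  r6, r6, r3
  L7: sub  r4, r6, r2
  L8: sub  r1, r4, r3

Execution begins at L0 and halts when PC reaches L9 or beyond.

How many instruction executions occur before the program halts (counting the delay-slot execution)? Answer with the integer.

7

#0 or   r1, r0, r4 ; 0/15/14/1/15/0/12/0
#1 sub  r7, r0, r3 ; 0/15/14/1/15/0/12/65535
#2 xor  r6, r7, r6 ; 0/15/14/1/15/0/65523/65535
#3 bne  r5, r3, L7 ; 0/15/14/1/15/0/65523/65535 ; →target
#4 sub  r5, r0, r0 ; 0/15/14/1/15/0/65523/65535
#7 sub  r4, r6, r2 ; 0/15/14/1/65509/0/65523/65535
#8 sub  r1, r4, r3 ; 0/65508/14/1/65509/0/65523/65535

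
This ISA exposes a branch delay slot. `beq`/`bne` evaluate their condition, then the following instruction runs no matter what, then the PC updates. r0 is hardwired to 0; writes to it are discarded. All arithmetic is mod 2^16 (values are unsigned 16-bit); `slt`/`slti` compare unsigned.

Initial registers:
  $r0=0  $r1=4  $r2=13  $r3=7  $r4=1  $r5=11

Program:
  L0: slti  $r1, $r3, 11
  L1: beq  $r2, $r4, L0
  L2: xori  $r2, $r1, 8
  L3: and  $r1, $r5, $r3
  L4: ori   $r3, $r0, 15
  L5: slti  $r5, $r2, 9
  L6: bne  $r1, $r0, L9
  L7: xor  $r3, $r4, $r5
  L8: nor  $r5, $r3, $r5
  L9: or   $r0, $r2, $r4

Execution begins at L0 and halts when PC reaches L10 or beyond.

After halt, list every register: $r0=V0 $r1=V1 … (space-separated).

$r0=0 $r1=3 $r2=9 $r3=1 $r4=1 $r5=0

  step pc=0: slti  $r1, $r3, 11  regs=(0,1,13,7,1,11)
  step pc=1: beq  $r2, $r4, L0  cond=F  regs=(0,1,13,7,1,11)
  step pc=2: xori  $r2, $r1, 8  regs=(0,1,9,7,1,11)
  step pc=3: and  $r1, $r5, $r3  regs=(0,3,9,7,1,11)
  step pc=4: ori   $r3, $r0, 15  regs=(0,3,9,15,1,11)
  step pc=5: slti  $r5, $r2, 9  regs=(0,3,9,15,1,0)
  step pc=6: bne  $r1, $r0, L9  cond=T  regs=(0,3,9,15,1,0)
  step pc=7: xor  $r3, $r4, $r5  regs=(0,3,9,1,1,0)
  step pc=9: or   $r0, $r2, $r4  regs=(0,3,9,1,1,0)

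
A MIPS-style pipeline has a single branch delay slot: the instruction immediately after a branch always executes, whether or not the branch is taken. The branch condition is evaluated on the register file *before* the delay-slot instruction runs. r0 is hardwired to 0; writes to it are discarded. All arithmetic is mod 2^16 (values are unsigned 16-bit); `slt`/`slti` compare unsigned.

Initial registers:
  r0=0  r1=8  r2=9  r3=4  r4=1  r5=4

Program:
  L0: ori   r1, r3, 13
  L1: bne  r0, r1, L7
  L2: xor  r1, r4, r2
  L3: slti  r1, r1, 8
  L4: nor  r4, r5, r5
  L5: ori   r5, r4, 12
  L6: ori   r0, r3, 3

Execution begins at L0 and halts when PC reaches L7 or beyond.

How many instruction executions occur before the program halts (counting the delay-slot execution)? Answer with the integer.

3

PC=0  ori   r1, r3, 13       | r0=0 r1=13 r2=9 r3=4 r4=1 r5=4
PC=1  bne  r0, r1, L7        | r0=0 r1=13 r2=9 r3=4 r4=1 r5=4  [TAKEN]
PC=2  xor  r1, r4, r2        | r0=0 r1=8 r2=9 r3=4 r4=1 r5=4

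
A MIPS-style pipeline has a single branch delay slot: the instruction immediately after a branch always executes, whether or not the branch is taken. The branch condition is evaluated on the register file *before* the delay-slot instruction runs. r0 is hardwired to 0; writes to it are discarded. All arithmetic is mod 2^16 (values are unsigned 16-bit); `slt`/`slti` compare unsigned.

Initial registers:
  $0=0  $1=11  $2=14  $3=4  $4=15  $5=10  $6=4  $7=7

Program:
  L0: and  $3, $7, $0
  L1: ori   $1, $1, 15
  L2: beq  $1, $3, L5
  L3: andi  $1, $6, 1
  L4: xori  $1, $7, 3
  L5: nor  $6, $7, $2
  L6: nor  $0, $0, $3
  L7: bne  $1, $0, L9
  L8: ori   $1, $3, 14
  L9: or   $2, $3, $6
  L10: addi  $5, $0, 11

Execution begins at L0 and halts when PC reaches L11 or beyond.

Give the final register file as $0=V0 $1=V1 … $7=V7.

$0=0 $1=14 $2=65520 $3=0 $4=15 $5=11 $6=65520 $7=7

  step pc=0: and  $3, $7, $0  regs=(0,11,14,0,15,10,4,7)
  step pc=1: ori   $1, $1, 15  regs=(0,15,14,0,15,10,4,7)
  step pc=2: beq  $1, $3, L5  cond=F  regs=(0,15,14,0,15,10,4,7)
  step pc=3: andi  $1, $6, 1  regs=(0,0,14,0,15,10,4,7)
  step pc=4: xori  $1, $7, 3  regs=(0,4,14,0,15,10,4,7)
  step pc=5: nor  $6, $7, $2  regs=(0,4,14,0,15,10,65520,7)
  step pc=6: nor  $0, $0, $3  regs=(0,4,14,0,15,10,65520,7)
  step pc=7: bne  $1, $0, L9  cond=T  regs=(0,4,14,0,15,10,65520,7)
  step pc=8: ori   $1, $3, 14  regs=(0,14,14,0,15,10,65520,7)
  step pc=9: or   $2, $3, $6  regs=(0,14,65520,0,15,10,65520,7)
  step pc=10: addi  $5, $0, 11  regs=(0,14,65520,0,15,11,65520,7)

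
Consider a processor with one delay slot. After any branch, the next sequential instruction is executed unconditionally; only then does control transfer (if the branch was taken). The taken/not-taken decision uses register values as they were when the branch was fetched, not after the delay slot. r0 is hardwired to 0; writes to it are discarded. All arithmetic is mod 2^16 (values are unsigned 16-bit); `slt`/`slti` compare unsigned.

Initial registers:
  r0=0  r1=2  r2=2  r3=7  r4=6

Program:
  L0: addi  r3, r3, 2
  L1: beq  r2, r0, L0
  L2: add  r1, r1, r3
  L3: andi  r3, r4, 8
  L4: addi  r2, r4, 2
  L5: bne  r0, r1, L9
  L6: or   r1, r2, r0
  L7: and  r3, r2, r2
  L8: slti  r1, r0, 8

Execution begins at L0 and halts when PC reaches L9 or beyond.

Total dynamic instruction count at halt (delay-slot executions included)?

#0 addi  r3, r3, 2 ; 0/2/2/9/6
#1 beq  r2, r0, L0 ; 0/2/2/9/6 ; →fallthru
#2 add  r1, r1, r3 ; 0/11/2/9/6
#3 andi  r3, r4, 8 ; 0/11/2/0/6
#4 addi  r2, r4, 2 ; 0/11/8/0/6
#5 bne  r0, r1, L9 ; 0/11/8/0/6 ; →target
#6 or   r1, r2, r0 ; 0/8/8/0/6

7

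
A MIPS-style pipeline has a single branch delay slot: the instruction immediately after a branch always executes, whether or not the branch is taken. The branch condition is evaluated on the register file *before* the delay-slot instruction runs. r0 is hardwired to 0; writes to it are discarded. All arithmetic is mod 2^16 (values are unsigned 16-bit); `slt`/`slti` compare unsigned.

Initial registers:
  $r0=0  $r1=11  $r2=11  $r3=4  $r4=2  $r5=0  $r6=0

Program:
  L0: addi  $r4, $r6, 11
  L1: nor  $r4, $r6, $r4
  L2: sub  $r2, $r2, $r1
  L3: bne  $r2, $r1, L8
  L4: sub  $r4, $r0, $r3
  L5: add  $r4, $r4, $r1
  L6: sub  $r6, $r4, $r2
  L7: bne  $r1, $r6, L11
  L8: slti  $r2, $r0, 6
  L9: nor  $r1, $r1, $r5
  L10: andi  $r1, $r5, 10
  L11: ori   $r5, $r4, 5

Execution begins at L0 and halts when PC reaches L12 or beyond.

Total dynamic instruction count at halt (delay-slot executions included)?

PC=0  addi  $r4, $r6, 11     | $r0=0 $r1=11 $r2=11 $r3=4 $r4=11 $r5=0 $r6=0
PC=1  nor  $r4, $r6, $r4     | $r0=0 $r1=11 $r2=11 $r3=4 $r4=65524 $r5=0 $r6=0
PC=2  sub  $r2, $r2, $r1     | $r0=0 $r1=11 $r2=0 $r3=4 $r4=65524 $r5=0 $r6=0
PC=3  bne  $r2, $r1, L8      | $r0=0 $r1=11 $r2=0 $r3=4 $r4=65524 $r5=0 $r6=0  [TAKEN]
PC=4  sub  $r4, $r0, $r3     | $r0=0 $r1=11 $r2=0 $r3=4 $r4=65532 $r5=0 $r6=0
PC=8  slti  $r2, $r0, 6      | $r0=0 $r1=11 $r2=1 $r3=4 $r4=65532 $r5=0 $r6=0
PC=9  nor  $r1, $r1, $r5     | $r0=0 $r1=65524 $r2=1 $r3=4 $r4=65532 $r5=0 $r6=0
PC=10 andi  $r1, $r5, 10     | $r0=0 $r1=0 $r2=1 $r3=4 $r4=65532 $r5=0 $r6=0
PC=11 ori   $r5, $r4, 5      | $r0=0 $r1=0 $r2=1 $r3=4 $r4=65532 $r5=65533 $r6=0

9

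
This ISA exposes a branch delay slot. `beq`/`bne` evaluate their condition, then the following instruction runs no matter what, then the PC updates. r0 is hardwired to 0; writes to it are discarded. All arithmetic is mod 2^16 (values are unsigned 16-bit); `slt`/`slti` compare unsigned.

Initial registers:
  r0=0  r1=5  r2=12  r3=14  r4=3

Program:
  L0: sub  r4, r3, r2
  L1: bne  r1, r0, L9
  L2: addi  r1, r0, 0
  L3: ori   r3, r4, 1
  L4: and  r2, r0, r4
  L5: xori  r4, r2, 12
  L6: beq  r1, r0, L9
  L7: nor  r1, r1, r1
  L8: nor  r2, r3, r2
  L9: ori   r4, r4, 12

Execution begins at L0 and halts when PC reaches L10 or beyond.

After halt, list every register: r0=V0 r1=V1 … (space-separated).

r0=0 r1=0 r2=12 r3=14 r4=14

[0] sub  r4, r3, r2  →  {r0:0, r1:5, r2:12, r3:14, r4:2}
[1] bne  r1, r0, L9  →  {r0:0, r1:5, r2:12, r3:14, r4:2}  ⟨branch taken⟩
[2] addi  r1, r0, 0  →  {r0:0, r1:0, r2:12, r3:14, r4:2}
[9] ori   r4, r4, 12  →  {r0:0, r1:0, r2:12, r3:14, r4:14}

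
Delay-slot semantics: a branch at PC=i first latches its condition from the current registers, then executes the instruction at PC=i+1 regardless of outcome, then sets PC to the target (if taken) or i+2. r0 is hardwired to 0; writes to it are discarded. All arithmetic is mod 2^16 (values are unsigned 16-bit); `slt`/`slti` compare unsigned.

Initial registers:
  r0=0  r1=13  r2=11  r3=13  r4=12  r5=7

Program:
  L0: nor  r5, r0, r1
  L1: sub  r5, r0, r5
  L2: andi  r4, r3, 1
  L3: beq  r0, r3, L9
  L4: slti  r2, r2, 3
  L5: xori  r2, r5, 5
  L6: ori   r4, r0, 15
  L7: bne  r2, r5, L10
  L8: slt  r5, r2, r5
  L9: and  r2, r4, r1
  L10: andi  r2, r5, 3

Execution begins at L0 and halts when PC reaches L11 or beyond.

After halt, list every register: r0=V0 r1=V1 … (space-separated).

r0=0 r1=13 r2=1 r3=13 r4=15 r5=1

[0] nor  r5, r0, r1  →  {r0:0, r1:13, r2:11, r3:13, r4:12, r5:65522}
[1] sub  r5, r0, r5  →  {r0:0, r1:13, r2:11, r3:13, r4:12, r5:14}
[2] andi  r4, r3, 1  →  {r0:0, r1:13, r2:11, r3:13, r4:1, r5:14}
[3] beq  r0, r3, L9  →  {r0:0, r1:13, r2:11, r3:13, r4:1, r5:14}  ⟨branch fallthrough⟩
[4] slti  r2, r2, 3  →  {r0:0, r1:13, r2:0, r3:13, r4:1, r5:14}
[5] xori  r2, r5, 5  →  {r0:0, r1:13, r2:11, r3:13, r4:1, r5:14}
[6] ori   r4, r0, 15  →  {r0:0, r1:13, r2:11, r3:13, r4:15, r5:14}
[7] bne  r2, r5, L10  →  {r0:0, r1:13, r2:11, r3:13, r4:15, r5:14}  ⟨branch taken⟩
[8] slt  r5, r2, r5  →  {r0:0, r1:13, r2:11, r3:13, r4:15, r5:1}
[10] andi  r2, r5, 3  →  {r0:0, r1:13, r2:1, r3:13, r4:15, r5:1}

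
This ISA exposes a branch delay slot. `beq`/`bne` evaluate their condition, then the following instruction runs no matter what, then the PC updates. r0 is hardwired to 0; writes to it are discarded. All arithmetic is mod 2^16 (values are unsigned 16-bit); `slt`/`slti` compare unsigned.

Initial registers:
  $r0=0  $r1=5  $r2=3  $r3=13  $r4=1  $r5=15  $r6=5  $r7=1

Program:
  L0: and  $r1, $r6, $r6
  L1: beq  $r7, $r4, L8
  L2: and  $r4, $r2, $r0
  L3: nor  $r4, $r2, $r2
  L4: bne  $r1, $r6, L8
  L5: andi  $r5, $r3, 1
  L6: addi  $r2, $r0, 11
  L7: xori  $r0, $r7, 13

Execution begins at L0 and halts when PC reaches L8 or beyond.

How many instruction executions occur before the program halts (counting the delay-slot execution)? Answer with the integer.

3

  step pc=0: and  $r1, $r6, $r6  regs=(0,5,3,13,1,15,5,1)
  step pc=1: beq  $r7, $r4, L8  cond=T  regs=(0,5,3,13,1,15,5,1)
  step pc=2: and  $r4, $r2, $r0  regs=(0,5,3,13,0,15,5,1)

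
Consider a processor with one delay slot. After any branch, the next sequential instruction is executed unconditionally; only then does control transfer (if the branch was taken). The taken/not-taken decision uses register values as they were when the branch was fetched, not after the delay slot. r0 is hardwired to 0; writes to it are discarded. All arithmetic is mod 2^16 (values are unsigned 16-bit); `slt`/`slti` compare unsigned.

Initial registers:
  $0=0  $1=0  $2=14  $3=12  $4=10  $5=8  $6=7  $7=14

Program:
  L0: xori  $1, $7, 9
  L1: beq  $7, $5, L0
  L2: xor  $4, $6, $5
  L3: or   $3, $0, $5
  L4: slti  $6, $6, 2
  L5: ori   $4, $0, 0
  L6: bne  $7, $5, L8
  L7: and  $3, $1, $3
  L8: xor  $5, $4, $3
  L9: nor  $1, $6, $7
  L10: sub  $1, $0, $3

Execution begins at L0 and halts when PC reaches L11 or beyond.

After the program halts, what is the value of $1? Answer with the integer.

0

#0 xori  $1, $7, 9 ; 0/7/14/12/10/8/7/14
#1 beq  $7, $5, L0 ; 0/7/14/12/10/8/7/14 ; →fallthru
#2 xor  $4, $6, $5 ; 0/7/14/12/15/8/7/14
#3 or   $3, $0, $5 ; 0/7/14/8/15/8/7/14
#4 slti  $6, $6, 2 ; 0/7/14/8/15/8/0/14
#5 ori   $4, $0, 0 ; 0/7/14/8/0/8/0/14
#6 bne  $7, $5, L8 ; 0/7/14/8/0/8/0/14 ; →target
#7 and  $3, $1, $3 ; 0/7/14/0/0/8/0/14
#8 xor  $5, $4, $3 ; 0/7/14/0/0/0/0/14
#9 nor  $1, $6, $7 ; 0/65521/14/0/0/0/0/14
#10 sub  $1, $0, $3 ; 0/0/14/0/0/0/0/14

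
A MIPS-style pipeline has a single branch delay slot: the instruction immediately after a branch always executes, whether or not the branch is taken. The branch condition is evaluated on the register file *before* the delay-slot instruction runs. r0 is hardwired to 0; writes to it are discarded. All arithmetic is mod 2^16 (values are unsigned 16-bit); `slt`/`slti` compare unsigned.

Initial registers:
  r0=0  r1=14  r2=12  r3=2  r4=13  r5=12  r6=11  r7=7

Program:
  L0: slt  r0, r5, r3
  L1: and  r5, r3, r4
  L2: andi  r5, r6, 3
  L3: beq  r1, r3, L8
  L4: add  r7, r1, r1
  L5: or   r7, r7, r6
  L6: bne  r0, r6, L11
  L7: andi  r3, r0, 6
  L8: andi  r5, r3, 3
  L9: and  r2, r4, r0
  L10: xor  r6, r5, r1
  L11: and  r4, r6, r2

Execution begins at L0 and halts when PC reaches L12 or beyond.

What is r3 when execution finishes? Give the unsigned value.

  step pc=0: slt  r0, r5, r3  regs=(0,14,12,2,13,12,11,7)
  step pc=1: and  r5, r3, r4  regs=(0,14,12,2,13,0,11,7)
  step pc=2: andi  r5, r6, 3  regs=(0,14,12,2,13,3,11,7)
  step pc=3: beq  r1, r3, L8  cond=F  regs=(0,14,12,2,13,3,11,7)
  step pc=4: add  r7, r1, r1  regs=(0,14,12,2,13,3,11,28)
  step pc=5: or   r7, r7, r6  regs=(0,14,12,2,13,3,11,31)
  step pc=6: bne  r0, r6, L11  cond=T  regs=(0,14,12,2,13,3,11,31)
  step pc=7: andi  r3, r0, 6  regs=(0,14,12,0,13,3,11,31)
  step pc=11: and  r4, r6, r2  regs=(0,14,12,0,8,3,11,31)

0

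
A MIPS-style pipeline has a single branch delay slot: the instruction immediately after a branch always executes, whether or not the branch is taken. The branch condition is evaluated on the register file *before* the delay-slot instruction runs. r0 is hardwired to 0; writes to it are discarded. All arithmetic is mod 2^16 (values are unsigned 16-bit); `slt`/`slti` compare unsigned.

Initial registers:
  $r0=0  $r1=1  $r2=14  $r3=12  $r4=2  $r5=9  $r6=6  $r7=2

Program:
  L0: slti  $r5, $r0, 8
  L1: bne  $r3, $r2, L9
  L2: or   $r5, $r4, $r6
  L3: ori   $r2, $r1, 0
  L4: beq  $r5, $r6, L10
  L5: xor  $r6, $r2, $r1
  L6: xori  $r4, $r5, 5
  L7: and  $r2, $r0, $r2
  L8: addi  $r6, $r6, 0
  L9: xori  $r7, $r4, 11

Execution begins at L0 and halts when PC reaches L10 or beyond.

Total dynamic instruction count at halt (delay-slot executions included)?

#0 slti  $r5, $r0, 8 ; 0/1/14/12/2/1/6/2
#1 bne  $r3, $r2, L9 ; 0/1/14/12/2/1/6/2 ; →target
#2 or   $r5, $r4, $r6 ; 0/1/14/12/2/6/6/2
#9 xori  $r7, $r4, 11 ; 0/1/14/12/2/6/6/9

4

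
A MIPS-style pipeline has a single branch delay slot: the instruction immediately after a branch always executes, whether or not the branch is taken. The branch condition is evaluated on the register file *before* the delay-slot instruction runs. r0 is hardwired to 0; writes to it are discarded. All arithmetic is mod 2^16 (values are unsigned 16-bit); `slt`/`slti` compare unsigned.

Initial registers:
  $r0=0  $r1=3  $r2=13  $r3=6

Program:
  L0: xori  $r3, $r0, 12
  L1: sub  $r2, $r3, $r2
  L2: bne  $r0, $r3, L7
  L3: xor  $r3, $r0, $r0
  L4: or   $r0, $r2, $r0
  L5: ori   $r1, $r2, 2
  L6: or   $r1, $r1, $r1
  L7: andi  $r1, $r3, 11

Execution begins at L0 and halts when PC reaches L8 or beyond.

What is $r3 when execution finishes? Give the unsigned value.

0

  step pc=0: xori  $r3, $r0, 12  regs=(0,3,13,12)
  step pc=1: sub  $r2, $r3, $r2  regs=(0,3,65535,12)
  step pc=2: bne  $r0, $r3, L7  cond=T  regs=(0,3,65535,12)
  step pc=3: xor  $r3, $r0, $r0  regs=(0,3,65535,0)
  step pc=7: andi  $r1, $r3, 11  regs=(0,0,65535,0)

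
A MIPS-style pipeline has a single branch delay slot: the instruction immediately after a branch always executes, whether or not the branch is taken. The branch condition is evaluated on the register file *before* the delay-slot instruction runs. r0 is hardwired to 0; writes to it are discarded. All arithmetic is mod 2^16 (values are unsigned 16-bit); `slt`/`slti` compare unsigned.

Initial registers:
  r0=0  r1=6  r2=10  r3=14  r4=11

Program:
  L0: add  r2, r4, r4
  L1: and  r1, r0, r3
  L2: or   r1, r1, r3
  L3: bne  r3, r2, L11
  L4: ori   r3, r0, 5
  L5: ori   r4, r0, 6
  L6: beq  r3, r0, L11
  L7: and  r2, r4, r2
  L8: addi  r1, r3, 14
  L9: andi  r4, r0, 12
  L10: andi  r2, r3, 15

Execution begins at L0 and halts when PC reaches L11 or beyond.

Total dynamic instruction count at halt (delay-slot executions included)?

5

  step pc=0: add  r2, r4, r4  regs=(0,6,22,14,11)
  step pc=1: and  r1, r0, r3  regs=(0,0,22,14,11)
  step pc=2: or   r1, r1, r3  regs=(0,14,22,14,11)
  step pc=3: bne  r3, r2, L11  cond=T  regs=(0,14,22,14,11)
  step pc=4: ori   r3, r0, 5  regs=(0,14,22,5,11)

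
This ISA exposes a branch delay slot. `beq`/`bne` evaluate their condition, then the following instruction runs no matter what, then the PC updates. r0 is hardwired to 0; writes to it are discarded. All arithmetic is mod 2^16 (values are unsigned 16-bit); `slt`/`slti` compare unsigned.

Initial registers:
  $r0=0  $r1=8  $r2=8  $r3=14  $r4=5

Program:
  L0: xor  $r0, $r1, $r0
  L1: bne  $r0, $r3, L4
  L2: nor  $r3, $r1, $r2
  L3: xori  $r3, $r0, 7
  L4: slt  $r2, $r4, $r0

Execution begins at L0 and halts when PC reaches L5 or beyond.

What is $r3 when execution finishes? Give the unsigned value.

65527

#0 xor  $r0, $r1, $r0 ; 0/8/8/14/5
#1 bne  $r0, $r3, L4 ; 0/8/8/14/5 ; →target
#2 nor  $r3, $r1, $r2 ; 0/8/8/65527/5
#4 slt  $r2, $r4, $r0 ; 0/8/0/65527/5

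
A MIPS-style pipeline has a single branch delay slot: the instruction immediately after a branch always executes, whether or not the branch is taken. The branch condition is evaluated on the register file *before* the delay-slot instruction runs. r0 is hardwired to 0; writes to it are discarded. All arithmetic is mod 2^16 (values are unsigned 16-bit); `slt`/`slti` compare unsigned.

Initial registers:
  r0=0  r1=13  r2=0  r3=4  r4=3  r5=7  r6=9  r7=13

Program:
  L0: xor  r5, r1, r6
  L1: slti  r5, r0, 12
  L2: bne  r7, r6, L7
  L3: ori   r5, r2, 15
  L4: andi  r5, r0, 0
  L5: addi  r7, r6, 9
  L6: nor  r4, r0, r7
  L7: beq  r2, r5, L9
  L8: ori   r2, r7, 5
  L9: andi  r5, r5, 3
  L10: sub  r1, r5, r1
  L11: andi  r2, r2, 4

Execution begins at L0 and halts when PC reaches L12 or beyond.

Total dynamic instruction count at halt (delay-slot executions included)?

  step pc=0: xor  r5, r1, r6  regs=(0,13,0,4,3,4,9,13)
  step pc=1: slti  r5, r0, 12  regs=(0,13,0,4,3,1,9,13)
  step pc=2: bne  r7, r6, L7  cond=T  regs=(0,13,0,4,3,1,9,13)
  step pc=3: ori   r5, r2, 15  regs=(0,13,0,4,3,15,9,13)
  step pc=7: beq  r2, r5, L9  cond=F  regs=(0,13,0,4,3,15,9,13)
  step pc=8: ori   r2, r7, 5  regs=(0,13,13,4,3,15,9,13)
  step pc=9: andi  r5, r5, 3  regs=(0,13,13,4,3,3,9,13)
  step pc=10: sub  r1, r5, r1  regs=(0,65526,13,4,3,3,9,13)
  step pc=11: andi  r2, r2, 4  regs=(0,65526,4,4,3,3,9,13)

9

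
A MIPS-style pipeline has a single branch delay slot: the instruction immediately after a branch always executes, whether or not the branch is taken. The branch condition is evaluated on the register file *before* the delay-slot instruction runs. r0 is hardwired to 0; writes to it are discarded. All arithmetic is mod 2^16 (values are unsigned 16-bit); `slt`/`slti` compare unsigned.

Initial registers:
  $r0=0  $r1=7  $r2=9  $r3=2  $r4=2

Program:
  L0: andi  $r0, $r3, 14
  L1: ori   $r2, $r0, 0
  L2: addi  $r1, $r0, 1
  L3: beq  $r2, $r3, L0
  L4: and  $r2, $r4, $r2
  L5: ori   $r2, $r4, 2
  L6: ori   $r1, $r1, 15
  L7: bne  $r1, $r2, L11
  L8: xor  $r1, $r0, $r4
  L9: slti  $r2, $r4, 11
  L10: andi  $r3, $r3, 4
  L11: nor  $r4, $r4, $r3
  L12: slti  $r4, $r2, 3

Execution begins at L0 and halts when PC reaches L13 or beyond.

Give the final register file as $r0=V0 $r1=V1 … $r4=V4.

PC=0  andi  $r0, $r3, 14     | $r0=0 $r1=7 $r2=9 $r3=2 $r4=2
PC=1  ori   $r2, $r0, 0      | $r0=0 $r1=7 $r2=0 $r3=2 $r4=2
PC=2  addi  $r1, $r0, 1      | $r0=0 $r1=1 $r2=0 $r3=2 $r4=2
PC=3  beq  $r2, $r3, L0      | $r0=0 $r1=1 $r2=0 $r3=2 $r4=2  [not taken]
PC=4  and  $r2, $r4, $r2     | $r0=0 $r1=1 $r2=0 $r3=2 $r4=2
PC=5  ori   $r2, $r4, 2      | $r0=0 $r1=1 $r2=2 $r3=2 $r4=2
PC=6  ori   $r1, $r1, 15     | $r0=0 $r1=15 $r2=2 $r3=2 $r4=2
PC=7  bne  $r1, $r2, L11     | $r0=0 $r1=15 $r2=2 $r3=2 $r4=2  [TAKEN]
PC=8  xor  $r1, $r0, $r4     | $r0=0 $r1=2 $r2=2 $r3=2 $r4=2
PC=11 nor  $r4, $r4, $r3     | $r0=0 $r1=2 $r2=2 $r3=2 $r4=65533
PC=12 slti  $r4, $r2, 3      | $r0=0 $r1=2 $r2=2 $r3=2 $r4=1

$r0=0 $r1=2 $r2=2 $r3=2 $r4=1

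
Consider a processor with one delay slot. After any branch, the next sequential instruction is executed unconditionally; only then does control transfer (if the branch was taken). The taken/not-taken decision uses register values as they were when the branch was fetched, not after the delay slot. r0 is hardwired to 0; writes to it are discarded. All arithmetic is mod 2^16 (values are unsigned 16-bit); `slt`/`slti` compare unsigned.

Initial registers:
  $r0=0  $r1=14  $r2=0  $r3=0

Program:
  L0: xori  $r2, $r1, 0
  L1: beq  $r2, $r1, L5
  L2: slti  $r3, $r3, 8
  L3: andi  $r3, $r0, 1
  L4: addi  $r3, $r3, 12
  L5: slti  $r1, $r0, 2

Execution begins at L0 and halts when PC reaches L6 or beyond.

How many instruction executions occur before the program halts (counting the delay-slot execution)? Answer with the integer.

4

PC=0  xori  $r2, $r1, 0      | $r0=0 $r1=14 $r2=14 $r3=0
PC=1  beq  $r2, $r1, L5      | $r0=0 $r1=14 $r2=14 $r3=0  [TAKEN]
PC=2  slti  $r3, $r3, 8      | $r0=0 $r1=14 $r2=14 $r3=1
PC=5  slti  $r1, $r0, 2      | $r0=0 $r1=1 $r2=14 $r3=1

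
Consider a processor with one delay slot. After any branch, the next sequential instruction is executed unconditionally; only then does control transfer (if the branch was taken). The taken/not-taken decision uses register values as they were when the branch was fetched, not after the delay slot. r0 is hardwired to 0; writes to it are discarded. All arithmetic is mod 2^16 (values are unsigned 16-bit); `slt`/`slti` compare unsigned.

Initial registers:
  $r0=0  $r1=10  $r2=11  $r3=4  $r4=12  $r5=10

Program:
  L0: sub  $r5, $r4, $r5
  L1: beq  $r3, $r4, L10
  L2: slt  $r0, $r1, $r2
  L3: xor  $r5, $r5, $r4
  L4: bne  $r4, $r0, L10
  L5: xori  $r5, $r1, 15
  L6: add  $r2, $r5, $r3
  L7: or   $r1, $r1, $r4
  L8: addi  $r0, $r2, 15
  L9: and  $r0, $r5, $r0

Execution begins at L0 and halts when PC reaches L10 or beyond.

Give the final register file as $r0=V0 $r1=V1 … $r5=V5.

$r0=0 $r1=10 $r2=11 $r3=4 $r4=12 $r5=5

PC=0  sub  $r5, $r4, $r5     | $r0=0 $r1=10 $r2=11 $r3=4 $r4=12 $r5=2
PC=1  beq  $r3, $r4, L10     | $r0=0 $r1=10 $r2=11 $r3=4 $r4=12 $r5=2  [not taken]
PC=2  slt  $r0, $r1, $r2     | $r0=0 $r1=10 $r2=11 $r3=4 $r4=12 $r5=2
PC=3  xor  $r5, $r5, $r4     | $r0=0 $r1=10 $r2=11 $r3=4 $r4=12 $r5=14
PC=4  bne  $r4, $r0, L10     | $r0=0 $r1=10 $r2=11 $r3=4 $r4=12 $r5=14  [TAKEN]
PC=5  xori  $r5, $r1, 15     | $r0=0 $r1=10 $r2=11 $r3=4 $r4=12 $r5=5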